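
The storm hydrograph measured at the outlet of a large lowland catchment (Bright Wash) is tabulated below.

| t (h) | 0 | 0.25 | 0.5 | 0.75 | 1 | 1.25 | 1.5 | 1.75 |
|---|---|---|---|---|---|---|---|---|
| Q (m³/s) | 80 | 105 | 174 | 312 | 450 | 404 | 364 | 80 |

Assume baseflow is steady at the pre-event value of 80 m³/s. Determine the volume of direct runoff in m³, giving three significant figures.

V ≈ 1.20 × 10^6 m³

Direct-runoff ordinates (Q − Q_b): 0.0, 25.0, 94.0, 232.0, 370.0, 324.0, 284.0, 0.0 m³/s.
ΣQ_DR = 1329 m³/s.
With Δt = 0.25 h = 900 s, V = ΣQ_DR · Δt = 1329 × 900 = 1.20 × 10^6 m³.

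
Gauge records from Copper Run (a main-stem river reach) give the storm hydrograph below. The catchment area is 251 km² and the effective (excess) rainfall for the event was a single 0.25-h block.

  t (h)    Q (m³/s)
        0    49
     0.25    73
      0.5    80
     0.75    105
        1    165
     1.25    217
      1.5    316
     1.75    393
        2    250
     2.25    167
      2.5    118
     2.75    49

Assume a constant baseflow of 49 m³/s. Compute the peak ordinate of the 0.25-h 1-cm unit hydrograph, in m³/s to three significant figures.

Direct runoff: 0.0, 24.0, 31.0, 56.0, 116.0, 168.0, 267.0, 344.0, 201.0, 118.0, 69.0, 0.0 m³/s; ΣQ_DR = 1394 m³/s, peak = 344.0 m³/s.
Runoff depth d = ΣQ_DR·Δt / A = 1394 × 900 / (251 km²) = 4.998 mm.
The 1-cm UH is the DRH scaled by (10 mm)/d, so U_p = 344.0 × 10/4.998 = 688 m³/s.

U_p ≈ 688 m³/s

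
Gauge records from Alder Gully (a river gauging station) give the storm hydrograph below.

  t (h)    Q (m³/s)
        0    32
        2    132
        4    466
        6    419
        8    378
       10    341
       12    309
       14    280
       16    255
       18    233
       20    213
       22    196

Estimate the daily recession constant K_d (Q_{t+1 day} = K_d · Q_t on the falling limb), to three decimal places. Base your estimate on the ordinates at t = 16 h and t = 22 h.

K_d ≈ 0.349

Between t = 16 h and t = 22 h the flow falls from 255 to 196 m³/s over 3×2 h = 6 h.
Per-interval ratio K = (196/255)^(1/3) = 0.9160; K_d = K^(24/2) = 0.349.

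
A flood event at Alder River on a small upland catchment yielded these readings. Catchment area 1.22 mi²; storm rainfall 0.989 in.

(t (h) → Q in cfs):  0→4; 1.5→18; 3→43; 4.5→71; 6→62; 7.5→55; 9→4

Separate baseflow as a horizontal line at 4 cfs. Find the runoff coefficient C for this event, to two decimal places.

C ≈ 0.44

ΣQ_DR = 229.0 cfs; V = ΣQ_DR·Δt = 1.237 × 10^6 ft³.
Runoff depth d = V / A = 0.4363 in.
C = d / P = 0.4363 / 0.989 = 0.44.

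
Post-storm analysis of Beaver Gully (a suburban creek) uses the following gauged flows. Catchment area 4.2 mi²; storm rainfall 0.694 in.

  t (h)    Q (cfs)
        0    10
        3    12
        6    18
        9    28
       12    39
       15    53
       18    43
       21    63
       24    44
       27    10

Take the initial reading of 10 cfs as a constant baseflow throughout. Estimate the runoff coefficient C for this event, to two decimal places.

C ≈ 0.35

ΣQ_DR = 220.0 cfs; V = ΣQ_DR·Δt = 2.376 × 10^6 ft³.
Runoff depth d = V / A = 0.2435 in.
C = d / P = 0.2435 / 0.694 = 0.35.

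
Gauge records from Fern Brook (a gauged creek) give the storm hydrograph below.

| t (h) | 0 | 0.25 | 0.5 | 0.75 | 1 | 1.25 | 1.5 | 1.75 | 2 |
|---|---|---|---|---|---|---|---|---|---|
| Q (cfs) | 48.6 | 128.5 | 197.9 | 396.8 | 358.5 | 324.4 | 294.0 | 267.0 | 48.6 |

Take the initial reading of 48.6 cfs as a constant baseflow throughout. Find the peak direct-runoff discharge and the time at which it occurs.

Subtracting baseflow gives direct-runoff ordinates: 0.0, 79.9, 149.3, 348.2, 309.9, 275.8, 245.4, 218.4, 0.0 cfs.
The maximum is 348.2 cfs, occurring at the reading for t = 0.75 h.

Q_p = 348.2 cfs at t = 0.75 h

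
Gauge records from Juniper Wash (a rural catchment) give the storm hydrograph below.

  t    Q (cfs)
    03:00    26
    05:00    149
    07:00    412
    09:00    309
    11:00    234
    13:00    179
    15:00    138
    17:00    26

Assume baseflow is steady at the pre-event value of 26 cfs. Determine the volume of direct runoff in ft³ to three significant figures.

V ≈ 9.11 × 10^6 ft³

Direct-runoff ordinates (Q − Q_b): 0.0, 123.0, 386.0, 283.0, 208.0, 153.0, 112.0, 0.0 cfs.
ΣQ_DR = 1265 cfs.
With Δt = 2 h = 7200 s, V = ΣQ_DR · Δt = 1265 × 7200 = 9.11 × 10^6 ft³.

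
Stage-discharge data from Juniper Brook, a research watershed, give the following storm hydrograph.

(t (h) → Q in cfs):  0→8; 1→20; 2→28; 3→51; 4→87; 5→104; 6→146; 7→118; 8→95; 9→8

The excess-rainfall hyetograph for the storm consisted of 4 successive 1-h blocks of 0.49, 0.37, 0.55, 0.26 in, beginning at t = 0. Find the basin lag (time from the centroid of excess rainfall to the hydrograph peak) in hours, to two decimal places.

Centroid of excess rainfall: t_c = Σ P_i·t̄_i / ΣP_i = 1.8473 h (block centres at 0.5, 1.5, 2.5, 3.5 h).
Hydrograph peak occurs at t = 6 h, so basin lag t_L = 6 − 1.8473 = 4.15 h.

t_L ≈ 4.15 h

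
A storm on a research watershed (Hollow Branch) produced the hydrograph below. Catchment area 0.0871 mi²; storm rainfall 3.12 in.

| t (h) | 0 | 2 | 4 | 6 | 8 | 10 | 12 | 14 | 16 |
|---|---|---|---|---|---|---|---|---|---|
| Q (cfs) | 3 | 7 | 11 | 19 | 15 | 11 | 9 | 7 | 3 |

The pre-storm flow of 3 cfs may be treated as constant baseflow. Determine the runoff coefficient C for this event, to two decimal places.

C ≈ 0.66

ΣQ_DR = 58.00 cfs; V = ΣQ_DR·Δt = 4.176 × 10^5 ft³.
Runoff depth d = V / A = 2.064 in.
C = d / P = 2.064 / 3.12 = 0.66.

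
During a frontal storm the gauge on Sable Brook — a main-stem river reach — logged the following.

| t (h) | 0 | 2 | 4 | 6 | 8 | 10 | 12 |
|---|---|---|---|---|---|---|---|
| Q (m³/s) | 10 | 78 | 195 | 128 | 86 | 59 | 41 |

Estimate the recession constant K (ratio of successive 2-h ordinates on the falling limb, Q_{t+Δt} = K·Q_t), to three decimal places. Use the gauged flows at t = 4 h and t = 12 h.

Using the recession-limb readings at t = 4 h and t = 12 h: Q falls from 195 to 41 m³/s over 4 intervals.
K = (Q₂/Q₁)^(1/4) = (41/195)^(1/4) = 0.677.

K ≈ 0.677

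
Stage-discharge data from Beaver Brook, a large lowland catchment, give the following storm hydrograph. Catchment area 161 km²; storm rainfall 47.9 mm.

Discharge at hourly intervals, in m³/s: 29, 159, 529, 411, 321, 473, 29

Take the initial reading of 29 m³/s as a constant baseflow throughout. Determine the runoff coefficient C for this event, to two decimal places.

C ≈ 0.82

ΣQ_DR = 1748 m³/s; V = ΣQ_DR·Δt = 6.293 × 10^6 m³.
Runoff depth d = V / A = 39.09 mm.
C = d / P = 39.09 / 47.9 = 0.82.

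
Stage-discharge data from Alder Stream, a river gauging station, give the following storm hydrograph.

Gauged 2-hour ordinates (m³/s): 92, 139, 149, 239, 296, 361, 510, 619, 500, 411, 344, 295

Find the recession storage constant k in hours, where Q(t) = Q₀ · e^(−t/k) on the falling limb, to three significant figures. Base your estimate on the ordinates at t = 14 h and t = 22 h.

k ≈ 10.8 h

On the falling limb, Q drops from 619 to 295 m³/s between t = 14 h and t = 22 h (Δt = 8 h).
k = −Δt / ln(Q₂/Q₁) = −8 / ln(295/619) = 10.8 h.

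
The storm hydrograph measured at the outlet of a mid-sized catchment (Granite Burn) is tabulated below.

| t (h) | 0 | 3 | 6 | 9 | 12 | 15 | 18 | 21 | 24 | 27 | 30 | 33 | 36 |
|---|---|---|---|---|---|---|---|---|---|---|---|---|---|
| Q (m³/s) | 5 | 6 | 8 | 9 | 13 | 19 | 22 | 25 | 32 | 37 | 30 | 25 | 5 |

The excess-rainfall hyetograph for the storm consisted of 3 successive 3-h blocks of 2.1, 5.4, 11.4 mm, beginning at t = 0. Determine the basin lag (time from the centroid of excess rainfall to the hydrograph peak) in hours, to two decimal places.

Centroid of excess rainfall: t_c = Σ P_i·t̄_i / ΣP_i = 5.9762 h (block centres at 1.5, 4.5, 7.5 h).
Hydrograph peak occurs at t = 27 h, so basin lag t_L = 27 − 5.9762 = 21.02 h.

t_L ≈ 21.02 h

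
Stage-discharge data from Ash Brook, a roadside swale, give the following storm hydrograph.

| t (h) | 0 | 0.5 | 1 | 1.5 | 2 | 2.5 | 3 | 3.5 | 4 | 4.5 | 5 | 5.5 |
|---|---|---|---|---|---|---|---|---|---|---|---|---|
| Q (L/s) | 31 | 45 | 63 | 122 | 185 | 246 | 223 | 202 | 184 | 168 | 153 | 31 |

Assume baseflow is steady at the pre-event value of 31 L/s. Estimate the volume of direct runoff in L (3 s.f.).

V ≈ 2.31 × 10^6 L

Direct-runoff ordinates (Q − Q_b): 0.0, 14.0, 32.0, 91.0, 154.0, 215.0, 192.0, 171.0, 153.0, 137.0, 122.0, 0.0 L/s.
ΣQ_DR = 1281 L/s.
With Δt = 0.5 h = 1800 s, V = ΣQ_DR · Δt = 1281 × 1800 = 2.31 × 10^6 L.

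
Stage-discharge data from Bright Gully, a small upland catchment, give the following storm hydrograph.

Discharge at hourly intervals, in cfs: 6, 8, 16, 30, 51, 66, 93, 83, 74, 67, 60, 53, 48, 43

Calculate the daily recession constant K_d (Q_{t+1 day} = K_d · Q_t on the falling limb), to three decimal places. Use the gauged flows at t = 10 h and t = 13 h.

K_d ≈ 0.070

Between t = 10 h and t = 13 h the flow falls from 60 to 43 cfs over 3×1 h = 3 h.
Per-interval ratio K = (43/60)^(1/3) = 0.8949; K_d = K^(24/1) = 0.070.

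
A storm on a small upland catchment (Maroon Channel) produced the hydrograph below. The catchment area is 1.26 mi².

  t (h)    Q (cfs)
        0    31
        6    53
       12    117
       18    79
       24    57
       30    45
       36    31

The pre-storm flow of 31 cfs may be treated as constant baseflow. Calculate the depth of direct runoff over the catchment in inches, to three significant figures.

d ≈ 1.45 in

Direct runoff: 0.0, 22.0, 86.0, 48.0, 26.0, 14.0, 0.0 cfs; ΣQ_DR = 196.0 cfs.
V = ΣQ_DR · Δt = 196.0 × 21600 s = 4.234 × 10^6 ft³.
Over A = 1.26 mi², depth = V / A = 1.45 in.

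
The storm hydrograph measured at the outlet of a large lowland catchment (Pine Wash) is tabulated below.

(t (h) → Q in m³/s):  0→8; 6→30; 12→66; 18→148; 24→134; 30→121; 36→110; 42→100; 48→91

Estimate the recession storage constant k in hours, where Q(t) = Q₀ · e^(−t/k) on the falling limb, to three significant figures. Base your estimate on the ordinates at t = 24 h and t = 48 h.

k ≈ 62.0 h

On the falling limb, Q drops from 134 to 91 m³/s between t = 24 h and t = 48 h (Δt = 24 h).
k = −Δt / ln(Q₂/Q₁) = −24 / ln(91/134) = 62.0 h.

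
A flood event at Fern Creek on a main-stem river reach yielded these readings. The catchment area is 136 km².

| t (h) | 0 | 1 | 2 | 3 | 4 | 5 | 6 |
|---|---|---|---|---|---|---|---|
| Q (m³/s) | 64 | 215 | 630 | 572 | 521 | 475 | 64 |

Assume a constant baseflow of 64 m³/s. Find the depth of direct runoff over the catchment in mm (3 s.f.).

d ≈ 55.4 mm

Direct runoff: 0.0, 151.0, 566.0, 508.0, 457.0, 411.0, 0.0 m³/s; ΣQ_DR = 2093 m³/s.
V = ΣQ_DR · Δt = 2093 × 3600 s = 7.535 × 10^6 m³.
Over A = 136 km², depth = V / A = 55.4 mm.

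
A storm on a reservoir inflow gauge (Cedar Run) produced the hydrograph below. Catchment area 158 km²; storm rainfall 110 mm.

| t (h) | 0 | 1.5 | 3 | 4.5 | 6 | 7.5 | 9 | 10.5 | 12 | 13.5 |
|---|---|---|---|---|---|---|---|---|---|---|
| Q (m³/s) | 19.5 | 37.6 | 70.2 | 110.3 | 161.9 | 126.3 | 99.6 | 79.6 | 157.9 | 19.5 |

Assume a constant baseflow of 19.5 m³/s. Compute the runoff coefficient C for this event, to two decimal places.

C ≈ 0.21

ΣQ_DR = 687.4 m³/s; V = ΣQ_DR·Δt = 3.712 × 10^6 m³.
Runoff depth d = V / A = 23.49 mm.
C = d / P = 23.49 / 110 = 0.21.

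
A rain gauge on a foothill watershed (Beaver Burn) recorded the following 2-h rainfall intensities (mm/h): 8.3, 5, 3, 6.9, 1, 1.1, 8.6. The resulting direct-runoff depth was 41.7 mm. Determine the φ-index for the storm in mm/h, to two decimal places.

Only the 5 blocks with intensity above φ contribute runoff: 8.3, 5, 3, 6.9, 8.6 mm/h.
Σ(I−φ)·Δt = d  ⇒  (8.3+5+3+6.9+8.6 − 5φ)·2 = 41.7
φ = (31.80 − 41.7/2) / 5 = 2.19 mm/h.

φ ≈ 2.19 mm/h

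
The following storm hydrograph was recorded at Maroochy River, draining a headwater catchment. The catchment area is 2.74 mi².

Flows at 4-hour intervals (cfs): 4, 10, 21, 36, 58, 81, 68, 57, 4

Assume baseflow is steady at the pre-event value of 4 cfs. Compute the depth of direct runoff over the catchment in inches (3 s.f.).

d ≈ 0.685 in

Direct runoff: 0.0, 6.0, 17.0, 32.0, 54.0, 77.0, 64.0, 53.0, 0.0 cfs; ΣQ_DR = 303.0 cfs.
V = ΣQ_DR · Δt = 303.0 × 14400 s = 4.363 × 10^6 ft³.
Over A = 2.74 mi², depth = V / A = 0.685 in.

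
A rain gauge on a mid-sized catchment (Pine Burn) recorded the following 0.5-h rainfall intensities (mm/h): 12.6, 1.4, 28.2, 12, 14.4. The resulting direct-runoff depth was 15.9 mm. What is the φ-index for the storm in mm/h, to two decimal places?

Only the 4 blocks with intensity above φ contribute runoff: 12.6, 28.2, 12, 14.4 mm/h.
Σ(I−φ)·Δt = d  ⇒  (12.6+28.2+12+14.4 − 4φ)·0.5 = 15.9
φ = (67.20 − 15.9/0.5) / 4 = 8.85 mm/h.

φ ≈ 8.85 mm/h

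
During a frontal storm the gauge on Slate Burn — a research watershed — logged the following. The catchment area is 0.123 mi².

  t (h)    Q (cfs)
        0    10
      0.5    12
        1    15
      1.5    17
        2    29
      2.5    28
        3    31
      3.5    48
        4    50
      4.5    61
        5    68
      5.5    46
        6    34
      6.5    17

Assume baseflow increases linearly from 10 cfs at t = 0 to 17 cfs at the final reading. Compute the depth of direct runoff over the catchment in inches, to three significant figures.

d ≈ 1.74 in

Direct runoff: 0.00, 1.46, 3.92, 5.38, 16.85, 15.31, 17.77, 34.23, 35.69, 46.15, 52.62, 30.08, 17.54, 0.00 cfs; ΣQ_DR = 277.0 cfs.
V = ΣQ_DR · Δt = 277.0 × 1800 s = 4.986 × 10^5 ft³.
Over A = 0.123 mi², depth = V / A = 1.74 in.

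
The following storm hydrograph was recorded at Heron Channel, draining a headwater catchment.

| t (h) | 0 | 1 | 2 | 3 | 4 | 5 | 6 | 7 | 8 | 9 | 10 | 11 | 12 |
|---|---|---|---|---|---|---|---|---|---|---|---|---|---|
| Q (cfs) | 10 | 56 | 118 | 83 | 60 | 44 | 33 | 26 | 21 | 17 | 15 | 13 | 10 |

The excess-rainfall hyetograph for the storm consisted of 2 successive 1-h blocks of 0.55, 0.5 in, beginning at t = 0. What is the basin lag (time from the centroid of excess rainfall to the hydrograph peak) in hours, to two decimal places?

t_L ≈ 1.02 h

Centroid of excess rainfall: t_c = Σ P_i·t̄_i / ΣP_i = 0.9762 h (block centres at 0.5, 1.5 h).
Hydrograph peak occurs at t = 2 h, so basin lag t_L = 2 − 0.9762 = 1.02 h.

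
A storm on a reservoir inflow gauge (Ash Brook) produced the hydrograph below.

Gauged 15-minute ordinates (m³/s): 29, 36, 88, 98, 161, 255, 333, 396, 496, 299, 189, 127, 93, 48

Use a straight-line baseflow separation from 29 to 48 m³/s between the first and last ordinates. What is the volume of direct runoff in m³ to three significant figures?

Direct-runoff ordinates (Q − Q_b): 0.00, 5.54, 56.08, 64.62, 126.15, 218.69, 295.23, 356.77, 455.31, 256.85, 145.38, 81.92, 46.46, 0.00 m³/s.
ΣQ_DR = 2109 m³/s.
With Δt = 0.25 h = 900 s, V = ΣQ_DR · Δt = 2109 × 900 = 1.90 × 10^6 m³.

V ≈ 1.90 × 10^6 m³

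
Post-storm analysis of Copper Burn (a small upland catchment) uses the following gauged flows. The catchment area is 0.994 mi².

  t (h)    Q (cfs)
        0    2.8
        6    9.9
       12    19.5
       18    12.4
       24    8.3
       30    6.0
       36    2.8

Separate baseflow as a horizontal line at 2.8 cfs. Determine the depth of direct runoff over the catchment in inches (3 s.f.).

Direct runoff: 0.0, 7.1, 16.7, 9.6, 5.5, 3.2, 0.0 cfs; ΣQ_DR = 42.10 cfs.
V = ΣQ_DR · Δt = 42.10 × 21600 s = 9.094 × 10^5 ft³.
Over A = 0.994 mi², depth = V / A = 0.394 in.

d ≈ 0.394 in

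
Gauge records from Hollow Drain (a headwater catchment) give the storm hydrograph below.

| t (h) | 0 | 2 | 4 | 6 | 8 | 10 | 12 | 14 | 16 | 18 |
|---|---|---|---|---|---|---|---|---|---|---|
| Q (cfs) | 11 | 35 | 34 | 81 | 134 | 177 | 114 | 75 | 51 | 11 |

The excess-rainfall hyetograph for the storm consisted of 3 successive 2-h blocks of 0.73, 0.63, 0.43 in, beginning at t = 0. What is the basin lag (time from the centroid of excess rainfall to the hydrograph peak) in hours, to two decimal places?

Centroid of excess rainfall: t_c = Σ P_i·t̄_i / ΣP_i = 2.6648 h (block centres at 1, 3, 5 h).
Hydrograph peak occurs at t = 10 h, so basin lag t_L = 10 − 2.6648 = 7.34 h.

t_L ≈ 7.34 h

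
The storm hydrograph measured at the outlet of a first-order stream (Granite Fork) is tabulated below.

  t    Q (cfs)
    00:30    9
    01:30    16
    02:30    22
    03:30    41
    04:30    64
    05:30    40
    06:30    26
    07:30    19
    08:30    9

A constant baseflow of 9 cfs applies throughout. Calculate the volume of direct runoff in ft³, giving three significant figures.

V ≈ 5.94 × 10^5 ft³

Direct-runoff ordinates (Q − Q_b): 0.0, 7.0, 13.0, 32.0, 55.0, 31.0, 17.0, 10.0, 0.0 cfs.
ΣQ_DR = 165.0 cfs.
With Δt = 1 h = 3600 s, V = ΣQ_DR · Δt = 165.0 × 3600 = 5.94 × 10^5 ft³.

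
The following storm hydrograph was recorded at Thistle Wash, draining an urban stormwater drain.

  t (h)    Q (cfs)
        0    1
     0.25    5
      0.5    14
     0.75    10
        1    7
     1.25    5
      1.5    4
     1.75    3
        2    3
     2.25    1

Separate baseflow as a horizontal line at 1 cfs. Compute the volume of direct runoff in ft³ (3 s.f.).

Direct-runoff ordinates (Q − Q_b): 0.0, 4.0, 13.0, 9.0, 6.0, 4.0, 3.0, 2.0, 2.0, 0.0 cfs.
ΣQ_DR = 43.00 cfs.
With Δt = 0.25 h = 900 s, V = ΣQ_DR · Δt = 43.00 × 900 = 38700 ft³.

V ≈ 38700 ft³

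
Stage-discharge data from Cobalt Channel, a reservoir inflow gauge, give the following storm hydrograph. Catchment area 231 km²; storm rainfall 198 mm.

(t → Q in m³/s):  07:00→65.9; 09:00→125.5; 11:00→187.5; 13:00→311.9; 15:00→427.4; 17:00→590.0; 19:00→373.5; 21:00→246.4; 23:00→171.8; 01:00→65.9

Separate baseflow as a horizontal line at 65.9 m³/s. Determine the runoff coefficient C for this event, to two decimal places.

C ≈ 0.30

ΣQ_DR = 1907 m³/s; V = ΣQ_DR·Δt = 1.373 × 10^7 m³.
Runoff depth d = V / A = 59.43 mm.
C = d / P = 59.43 / 198 = 0.30.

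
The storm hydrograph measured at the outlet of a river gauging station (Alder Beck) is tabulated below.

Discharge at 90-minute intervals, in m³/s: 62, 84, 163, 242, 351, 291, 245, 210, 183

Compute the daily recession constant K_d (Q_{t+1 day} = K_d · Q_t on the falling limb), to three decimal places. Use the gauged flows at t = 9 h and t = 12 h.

Between t = 9 h and t = 12 h the flow falls from 245 to 183 m³/s over 2×1.5 h = 3 h.
Per-interval ratio K = (183/245)^(1/2) = 0.8643; K_d = K^(24/1.5) = 0.097.

K_d ≈ 0.097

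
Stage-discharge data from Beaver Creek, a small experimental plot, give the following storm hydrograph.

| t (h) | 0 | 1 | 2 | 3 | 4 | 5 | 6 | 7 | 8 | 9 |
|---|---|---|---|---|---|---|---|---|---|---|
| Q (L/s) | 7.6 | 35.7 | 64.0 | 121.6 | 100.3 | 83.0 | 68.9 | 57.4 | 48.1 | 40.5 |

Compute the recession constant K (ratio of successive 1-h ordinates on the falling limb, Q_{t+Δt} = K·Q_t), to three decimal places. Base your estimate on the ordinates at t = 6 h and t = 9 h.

K ≈ 0.838

Using the recession-limb readings at t = 6 h and t = 9 h: Q falls from 68.9 to 40.5 L/s over 3 intervals.
K = (Q₂/Q₁)^(1/3) = (40.5/68.9)^(1/3) = 0.838.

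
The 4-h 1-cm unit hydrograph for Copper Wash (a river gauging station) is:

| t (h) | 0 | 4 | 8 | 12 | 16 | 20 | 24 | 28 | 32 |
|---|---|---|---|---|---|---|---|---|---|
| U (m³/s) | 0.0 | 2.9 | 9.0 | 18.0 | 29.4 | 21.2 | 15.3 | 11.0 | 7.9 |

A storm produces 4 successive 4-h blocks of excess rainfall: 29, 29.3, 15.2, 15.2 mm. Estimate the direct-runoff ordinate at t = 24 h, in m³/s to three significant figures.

Q ≈ 179 m³/s

By discrete convolution, Q_j = Σ (P_i / 10 mm) · U_{j−i}.
At t = 24 h (j=6): Q = (29/10)·15.3 + (29.3/10)·21.2 + (15.2/10)·29.4 + (15.2/10)·18.0 = 179 m³/s.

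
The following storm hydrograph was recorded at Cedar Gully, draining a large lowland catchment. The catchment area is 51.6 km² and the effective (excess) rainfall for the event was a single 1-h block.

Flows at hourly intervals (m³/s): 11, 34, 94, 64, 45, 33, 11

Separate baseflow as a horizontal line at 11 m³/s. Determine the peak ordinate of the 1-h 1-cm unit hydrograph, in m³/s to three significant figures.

Direct runoff: 0.0, 23.0, 83.0, 53.0, 34.0, 22.0, 0.0 m³/s; ΣQ_DR = 215.0 m³/s, peak = 83.0 m³/s.
Runoff depth d = ΣQ_DR·Δt / A = 215.0 × 3600 / (51.6 km²) = 15.00 mm.
The 1-cm UH is the DRH scaled by (10 mm)/d, so U_p = 83.0 × 10/15.00 = 55.3 m³/s.

U_p ≈ 55.3 m³/s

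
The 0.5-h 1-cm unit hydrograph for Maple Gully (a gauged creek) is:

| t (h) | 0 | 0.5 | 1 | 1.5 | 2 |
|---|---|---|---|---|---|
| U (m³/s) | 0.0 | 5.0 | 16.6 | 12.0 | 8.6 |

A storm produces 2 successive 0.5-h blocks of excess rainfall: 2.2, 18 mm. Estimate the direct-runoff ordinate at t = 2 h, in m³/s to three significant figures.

Q ≈ 23.5 m³/s

By discrete convolution, Q_j = Σ (P_i / 10 mm) · U_{j−i}.
At t = 2 h (j=4): Q = (2.2/10)·8.6 + (18/10)·12.0 = 23.5 m³/s.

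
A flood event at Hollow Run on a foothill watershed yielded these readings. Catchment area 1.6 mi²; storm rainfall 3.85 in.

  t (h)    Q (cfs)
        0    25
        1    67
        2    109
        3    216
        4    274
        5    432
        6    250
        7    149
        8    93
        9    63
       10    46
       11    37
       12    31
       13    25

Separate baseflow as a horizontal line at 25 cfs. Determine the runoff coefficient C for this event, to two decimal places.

ΣQ_DR = 1467 cfs; V = ΣQ_DR·Δt = 5.281 × 10^6 ft³.
Runoff depth d = V / A = 1.421 in.
C = d / P = 1.421 / 3.85 = 0.37.

C ≈ 0.37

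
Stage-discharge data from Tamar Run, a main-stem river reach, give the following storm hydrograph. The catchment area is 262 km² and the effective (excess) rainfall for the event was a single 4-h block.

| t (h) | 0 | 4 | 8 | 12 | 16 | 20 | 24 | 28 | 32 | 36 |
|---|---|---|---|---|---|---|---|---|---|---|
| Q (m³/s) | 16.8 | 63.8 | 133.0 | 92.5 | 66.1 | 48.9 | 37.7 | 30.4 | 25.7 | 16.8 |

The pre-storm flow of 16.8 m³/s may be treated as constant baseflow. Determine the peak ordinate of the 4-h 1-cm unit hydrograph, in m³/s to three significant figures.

U_p ≈ 58.1 m³/s

Direct runoff: 0.0, 47.0, 116.2, 75.7, 49.3, 32.1, 20.9, 13.6, 8.9, 0.0 m³/s; ΣQ_DR = 363.7 m³/s, peak = 116.2 m³/s.
Runoff depth d = ΣQ_DR·Δt / A = 363.7 × 14400 / (262 km²) = 19.99 mm.
The 1-cm UH is the DRH scaled by (10 mm)/d, so U_p = 116.2 × 10/19.99 = 58.1 m³/s.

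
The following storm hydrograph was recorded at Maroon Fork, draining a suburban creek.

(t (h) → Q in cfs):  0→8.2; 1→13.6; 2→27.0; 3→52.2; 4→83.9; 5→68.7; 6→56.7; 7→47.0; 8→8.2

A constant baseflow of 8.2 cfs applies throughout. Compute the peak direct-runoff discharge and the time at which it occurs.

Q_p = 75.7 cfs at t = 4 h

Subtracting baseflow gives direct-runoff ordinates: 0.0, 5.4, 18.8, 44.0, 75.7, 60.5, 48.5, 38.8, 0.0 cfs.
The maximum is 75.7 cfs, occurring at the reading for t = 4 h.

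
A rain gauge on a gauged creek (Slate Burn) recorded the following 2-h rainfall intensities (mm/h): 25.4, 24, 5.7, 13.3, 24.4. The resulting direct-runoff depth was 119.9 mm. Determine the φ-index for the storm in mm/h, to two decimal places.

φ ≈ 6.79 mm/h

Only the 4 blocks with intensity above φ contribute runoff: 25.4, 24, 13.3, 24.4 mm/h.
Σ(I−φ)·Δt = d  ⇒  (25.4+24+13.3+24.4 − 4φ)·2 = 119.9
φ = (87.10 − 119.9/2) / 4 = 6.79 mm/h.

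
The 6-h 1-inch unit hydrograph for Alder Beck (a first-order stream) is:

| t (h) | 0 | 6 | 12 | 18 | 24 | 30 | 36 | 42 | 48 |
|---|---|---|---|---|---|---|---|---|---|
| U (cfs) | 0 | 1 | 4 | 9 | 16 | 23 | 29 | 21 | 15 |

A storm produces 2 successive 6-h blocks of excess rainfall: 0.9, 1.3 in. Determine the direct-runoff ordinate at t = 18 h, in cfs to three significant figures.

Q ≈ 13.3 cfs

By discrete convolution, Q_j = Σ (P_i / 1 in) · U_{j−i}.
At t = 18 h (j=3): Q = (0.9/1)·9 + (1.3/1)·4 = 13.3 cfs.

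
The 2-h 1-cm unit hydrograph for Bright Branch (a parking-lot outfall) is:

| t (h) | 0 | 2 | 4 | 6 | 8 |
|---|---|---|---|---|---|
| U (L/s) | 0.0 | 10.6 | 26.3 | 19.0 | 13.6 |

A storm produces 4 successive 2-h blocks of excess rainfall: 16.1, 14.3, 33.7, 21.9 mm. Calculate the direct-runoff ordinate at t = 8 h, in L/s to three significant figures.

Q ≈ 161 L/s

By discrete convolution, Q_j = Σ (P_i / 10 mm) · U_{j−i}.
At t = 8 h (j=4): Q = (16.1/10)·13.6 + (14.3/10)·19.0 + (33.7/10)·26.3 + (21.9/10)·10.6 = 161 L/s.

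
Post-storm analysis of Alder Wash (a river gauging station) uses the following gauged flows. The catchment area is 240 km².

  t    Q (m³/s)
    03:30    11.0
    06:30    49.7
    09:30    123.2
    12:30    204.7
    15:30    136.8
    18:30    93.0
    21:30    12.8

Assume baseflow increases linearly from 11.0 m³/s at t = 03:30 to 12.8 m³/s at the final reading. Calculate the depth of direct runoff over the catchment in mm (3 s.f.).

d ≈ 24.7 mm

Direct runoff: 0.00, 38.40, 111.60, 192.80, 124.60, 80.50, 0.00 m³/s; ΣQ_DR = 547.9 m³/s.
V = ΣQ_DR · Δt = 547.9 × 10800 s = 5.917 × 10^6 m³.
Over A = 240 km², depth = V / A = 24.7 mm.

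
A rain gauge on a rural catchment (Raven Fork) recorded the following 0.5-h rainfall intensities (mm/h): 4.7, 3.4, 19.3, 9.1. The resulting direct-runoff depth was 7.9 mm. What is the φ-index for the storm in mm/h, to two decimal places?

φ ≈ 6.30 mm/h

Only the 2 blocks with intensity above φ contribute runoff: 19.3, 9.1 mm/h.
Σ(I−φ)·Δt = d  ⇒  (19.3+9.1 − 2φ)·0.5 = 7.9
φ = (28.40 − 7.9/0.5) / 2 = 6.30 mm/h.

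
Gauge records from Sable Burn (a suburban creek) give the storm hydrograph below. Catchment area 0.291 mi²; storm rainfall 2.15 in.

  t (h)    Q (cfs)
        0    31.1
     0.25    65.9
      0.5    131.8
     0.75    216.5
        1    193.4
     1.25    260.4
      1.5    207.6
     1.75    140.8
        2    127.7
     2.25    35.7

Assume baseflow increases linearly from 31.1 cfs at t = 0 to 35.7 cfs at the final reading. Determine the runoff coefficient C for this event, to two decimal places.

C ≈ 0.67

ΣQ_DR = 1077 cfs; V = ΣQ_DR·Δt = 9.692 × 10^5 ft³.
Runoff depth d = V / A = 1.434 in.
C = d / P = 1.434 / 2.15 = 0.67.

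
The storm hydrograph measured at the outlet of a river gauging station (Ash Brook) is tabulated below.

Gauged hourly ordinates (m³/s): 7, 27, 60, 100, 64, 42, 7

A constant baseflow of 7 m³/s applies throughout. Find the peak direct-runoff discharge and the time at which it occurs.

Subtracting baseflow gives direct-runoff ordinates: 0.0, 20.0, 53.0, 93.0, 57.0, 35.0, 0.0 m³/s.
The maximum is 93.0 m³/s, occurring at the reading for t = 3 h.

Q_p = 93.0 m³/s at t = 3 h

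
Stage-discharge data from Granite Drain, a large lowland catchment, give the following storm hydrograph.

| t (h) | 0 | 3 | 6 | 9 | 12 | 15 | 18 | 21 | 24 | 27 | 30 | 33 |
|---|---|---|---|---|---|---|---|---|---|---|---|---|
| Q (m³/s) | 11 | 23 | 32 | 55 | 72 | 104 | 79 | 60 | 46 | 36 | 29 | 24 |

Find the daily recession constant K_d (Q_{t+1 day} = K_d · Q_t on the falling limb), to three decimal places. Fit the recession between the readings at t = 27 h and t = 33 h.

K_d ≈ 0.198

Between t = 27 h and t = 33 h the flow falls from 36 to 24 m³/s over 2×3 h = 6 h.
Per-interval ratio K = (24/36)^(1/2) = 0.8165; K_d = K^(24/3) = 0.198.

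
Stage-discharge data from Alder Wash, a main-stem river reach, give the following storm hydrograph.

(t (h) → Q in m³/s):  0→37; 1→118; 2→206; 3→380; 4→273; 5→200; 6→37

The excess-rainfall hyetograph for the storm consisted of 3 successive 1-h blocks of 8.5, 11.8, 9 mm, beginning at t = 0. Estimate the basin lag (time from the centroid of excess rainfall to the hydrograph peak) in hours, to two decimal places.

t_L ≈ 1.48 h

Centroid of excess rainfall: t_c = Σ P_i·t̄_i / ΣP_i = 1.5171 h (block centres at 0.5, 1.5, 2.5 h).
Hydrograph peak occurs at t = 3 h, so basin lag t_L = 3 − 1.5171 = 1.48 h.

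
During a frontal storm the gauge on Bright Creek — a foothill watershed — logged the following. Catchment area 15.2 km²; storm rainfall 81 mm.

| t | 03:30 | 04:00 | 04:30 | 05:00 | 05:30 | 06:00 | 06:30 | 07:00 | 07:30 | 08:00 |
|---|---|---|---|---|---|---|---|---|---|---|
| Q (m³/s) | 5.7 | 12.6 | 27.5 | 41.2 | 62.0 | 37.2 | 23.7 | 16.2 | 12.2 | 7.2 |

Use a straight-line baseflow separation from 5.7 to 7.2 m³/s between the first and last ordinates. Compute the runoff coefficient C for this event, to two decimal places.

ΣQ_DR = 181.0 m³/s; V = ΣQ_DR·Δt = 3.258 × 10^5 m³.
Runoff depth d = V / A = 21.43 mm.
C = d / P = 21.43 / 81 = 0.26.

C ≈ 0.26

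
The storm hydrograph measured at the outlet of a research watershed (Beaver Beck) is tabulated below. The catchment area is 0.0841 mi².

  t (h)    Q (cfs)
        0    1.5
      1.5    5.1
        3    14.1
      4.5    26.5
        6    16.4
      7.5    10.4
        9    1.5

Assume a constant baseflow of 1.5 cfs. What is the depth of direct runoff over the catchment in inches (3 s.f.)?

d ≈ 1.80 in

Direct runoff: 0.0, 3.6, 12.6, 25.0, 14.9, 8.9, 0.0 cfs; ΣQ_DR = 65.00 cfs.
V = ΣQ_DR · Δt = 65.00 × 5400 s = 3.510 × 10^5 ft³.
Over A = 0.0841 mi², depth = V / A = 1.80 in.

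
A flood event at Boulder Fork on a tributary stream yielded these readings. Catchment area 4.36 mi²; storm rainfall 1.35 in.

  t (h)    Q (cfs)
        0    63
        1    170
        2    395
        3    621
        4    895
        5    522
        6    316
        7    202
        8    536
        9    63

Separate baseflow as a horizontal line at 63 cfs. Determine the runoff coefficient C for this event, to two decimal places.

C ≈ 0.83

ΣQ_DR = 3153 cfs; V = ΣQ_DR·Δt = 1.135 × 10^7 ft³.
Runoff depth d = V / A = 1.121 in.
C = d / P = 1.121 / 1.35 = 0.83.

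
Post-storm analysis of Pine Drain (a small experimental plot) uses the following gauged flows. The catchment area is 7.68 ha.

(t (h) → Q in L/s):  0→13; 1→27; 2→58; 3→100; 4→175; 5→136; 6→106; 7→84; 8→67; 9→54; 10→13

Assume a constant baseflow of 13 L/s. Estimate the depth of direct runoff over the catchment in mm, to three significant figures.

d ≈ 32.3 mm

Direct runoff: 0.0, 14.0, 45.0, 87.0, 162.0, 123.0, 93.0, 71.0, 54.0, 41.0, 0.0 L/s; ΣQ_DR = 690.0 L/s.
V = ΣQ_DR · Δt = 690.0 × 3600 s = 2.484 × 10^6 L.
Over A = 7.68 ha, depth = V / A = 32.3 mm.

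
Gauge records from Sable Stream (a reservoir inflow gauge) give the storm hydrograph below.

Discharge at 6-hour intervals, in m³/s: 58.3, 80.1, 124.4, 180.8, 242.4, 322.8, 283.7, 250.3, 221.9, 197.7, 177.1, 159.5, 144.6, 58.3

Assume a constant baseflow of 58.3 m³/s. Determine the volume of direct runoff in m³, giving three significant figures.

V ≈ 3.64 × 10^7 m³

Direct-runoff ordinates (Q − Q_b): 0.0, 21.8, 66.1, 122.5, 184.1, 264.5, 225.4, 192.0, 163.6, 139.4, 118.8, 101.2, 86.3, 0.0 m³/s.
ΣQ_DR = 1686 m³/s.
With Δt = 6 h = 21600 s, V = ΣQ_DR · Δt = 1686 × 21600 = 3.64 × 10^7 m³.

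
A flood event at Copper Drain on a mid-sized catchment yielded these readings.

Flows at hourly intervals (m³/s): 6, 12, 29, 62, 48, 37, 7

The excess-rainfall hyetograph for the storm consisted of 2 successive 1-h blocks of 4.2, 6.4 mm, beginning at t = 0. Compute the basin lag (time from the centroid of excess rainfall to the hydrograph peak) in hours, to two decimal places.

t_L ≈ 1.90 h

Centroid of excess rainfall: t_c = Σ P_i·t̄_i / ΣP_i = 1.1038 h (block centres at 0.5, 1.5 h).
Hydrograph peak occurs at t = 3 h, so basin lag t_L = 3 − 1.1038 = 1.90 h.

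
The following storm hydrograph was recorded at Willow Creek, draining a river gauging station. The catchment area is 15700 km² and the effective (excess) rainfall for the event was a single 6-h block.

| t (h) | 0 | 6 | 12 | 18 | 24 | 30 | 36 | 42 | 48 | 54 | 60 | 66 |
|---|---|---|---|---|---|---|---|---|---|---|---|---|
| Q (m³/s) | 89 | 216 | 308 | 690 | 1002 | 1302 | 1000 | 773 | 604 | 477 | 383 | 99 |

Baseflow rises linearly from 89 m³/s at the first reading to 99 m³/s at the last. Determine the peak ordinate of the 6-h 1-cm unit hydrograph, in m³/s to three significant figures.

Direct runoff: 0.00, 126.09, 217.18, 598.27, 909.36, 1208.45, 905.55, 677.64, 507.73, 379.82, 284.91, 0.00 m³/s; ΣQ_DR = 5815 m³/s, peak = 1208.45 m³/s.
Runoff depth d = ΣQ_DR·Δt / A = 5815 × 21600 / (15700 km²) = 8.000 mm.
The 1-cm UH is the DRH scaled by (10 mm)/d, so U_p = 1208.45 × 10/8.000 = 1510 m³/s.

U_p ≈ 1510 m³/s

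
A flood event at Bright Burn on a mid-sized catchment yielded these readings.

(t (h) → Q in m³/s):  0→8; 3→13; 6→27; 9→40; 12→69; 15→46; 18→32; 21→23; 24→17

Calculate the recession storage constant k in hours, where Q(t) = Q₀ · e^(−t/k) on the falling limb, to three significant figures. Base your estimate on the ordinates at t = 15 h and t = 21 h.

k ≈ 8.66 h

On the falling limb, Q drops from 46 to 23 m³/s between t = 15 h and t = 21 h (Δt = 6 h).
k = −Δt / ln(Q₂/Q₁) = −6 / ln(23/46) = 8.66 h.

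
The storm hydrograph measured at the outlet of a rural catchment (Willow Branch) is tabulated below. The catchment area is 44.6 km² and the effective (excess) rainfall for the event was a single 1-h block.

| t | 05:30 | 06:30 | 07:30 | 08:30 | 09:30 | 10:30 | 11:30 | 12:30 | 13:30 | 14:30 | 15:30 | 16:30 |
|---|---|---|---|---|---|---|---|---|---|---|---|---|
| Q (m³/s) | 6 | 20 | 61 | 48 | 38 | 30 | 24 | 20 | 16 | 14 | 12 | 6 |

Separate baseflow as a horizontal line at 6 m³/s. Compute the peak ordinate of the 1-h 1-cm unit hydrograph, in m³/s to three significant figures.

Direct runoff: 0.0, 14.0, 55.0, 42.0, 32.0, 24.0, 18.0, 14.0, 10.0, 8.0, 6.0, 0.0 m³/s; ΣQ_DR = 223.0 m³/s, peak = 55.0 m³/s.
Runoff depth d = ΣQ_DR·Δt / A = 223.0 × 3600 / (44.6 km²) = 18.00 mm.
The 1-cm UH is the DRH scaled by (10 mm)/d, so U_p = 55.0 × 10/18.00 = 30.6 m³/s.

U_p ≈ 30.6 m³/s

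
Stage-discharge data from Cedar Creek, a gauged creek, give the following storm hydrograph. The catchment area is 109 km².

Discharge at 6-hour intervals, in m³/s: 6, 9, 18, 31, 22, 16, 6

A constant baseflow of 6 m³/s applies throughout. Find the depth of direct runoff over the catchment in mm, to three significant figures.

d ≈ 13.1 mm

Direct runoff: 0.0, 3.0, 12.0, 25.0, 16.0, 10.0, 0.0 m³/s; ΣQ_DR = 66.00 m³/s.
V = ΣQ_DR · Δt = 66.00 × 21600 s = 1.426 × 10^6 m³.
Over A = 109 km², depth = V / A = 13.1 mm.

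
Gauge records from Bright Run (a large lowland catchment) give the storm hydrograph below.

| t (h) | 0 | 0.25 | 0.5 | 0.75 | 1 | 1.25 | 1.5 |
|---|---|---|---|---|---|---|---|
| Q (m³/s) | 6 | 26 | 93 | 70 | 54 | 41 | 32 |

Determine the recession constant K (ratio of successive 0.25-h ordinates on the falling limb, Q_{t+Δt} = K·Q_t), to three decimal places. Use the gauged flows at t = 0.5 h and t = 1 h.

K ≈ 0.762

Using the recession-limb readings at t = 0.5 h and t = 1 h: Q falls from 93 to 54 m³/s over 2 intervals.
K = (Q₂/Q₁)^(1/2) = (54/93)^(1/2) = 0.762.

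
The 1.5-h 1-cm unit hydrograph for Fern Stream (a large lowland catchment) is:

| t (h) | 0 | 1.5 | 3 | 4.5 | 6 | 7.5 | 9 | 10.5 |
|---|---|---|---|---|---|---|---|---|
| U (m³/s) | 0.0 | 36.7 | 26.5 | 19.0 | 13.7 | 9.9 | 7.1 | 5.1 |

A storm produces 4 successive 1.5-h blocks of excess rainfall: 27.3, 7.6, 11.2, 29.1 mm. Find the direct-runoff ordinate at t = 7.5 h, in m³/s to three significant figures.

Q ≈ 136 m³/s

By discrete convolution, Q_j = Σ (P_i / 10 mm) · U_{j−i}.
At t = 7.5 h (j=5): Q = (27.3/10)·9.9 + (7.6/10)·13.7 + (11.2/10)·19.0 + (29.1/10)·26.5 = 136 m³/s.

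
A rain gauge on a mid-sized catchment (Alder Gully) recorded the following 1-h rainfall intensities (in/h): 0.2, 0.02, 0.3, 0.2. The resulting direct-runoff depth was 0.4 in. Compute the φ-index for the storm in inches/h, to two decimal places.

Only the 3 blocks with intensity above φ contribute runoff: 0.2, 0.3, 0.2 in/h.
Σ(I−φ)·Δt = d  ⇒  (0.2+0.3+0.2 − 3φ)·1 = 0.4
φ = (0.7000 − 0.4/1) / 3 = 0.10 in/h.

φ ≈ 0.10 in/h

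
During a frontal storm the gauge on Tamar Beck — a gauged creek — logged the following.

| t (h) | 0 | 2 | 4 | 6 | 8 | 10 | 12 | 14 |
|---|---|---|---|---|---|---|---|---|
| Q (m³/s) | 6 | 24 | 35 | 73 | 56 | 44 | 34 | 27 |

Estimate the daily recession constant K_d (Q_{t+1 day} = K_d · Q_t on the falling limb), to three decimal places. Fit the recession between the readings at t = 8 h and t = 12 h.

Between t = 8 h and t = 12 h the flow falls from 56 to 34 m³/s over 2×2 h = 4 h.
Per-interval ratio K = (34/56)^(1/2) = 0.7792; K_d = K^(24/2) = 0.050.

K_d ≈ 0.050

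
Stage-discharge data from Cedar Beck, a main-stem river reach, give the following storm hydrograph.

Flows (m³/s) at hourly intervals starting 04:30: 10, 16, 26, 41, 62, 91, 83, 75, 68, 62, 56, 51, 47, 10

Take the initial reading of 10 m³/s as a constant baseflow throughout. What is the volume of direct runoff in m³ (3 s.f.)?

V ≈ 2.01 × 10^6 m³

Direct-runoff ordinates (Q − Q_b): 0.0, 6.0, 16.0, 31.0, 52.0, 81.0, 73.0, 65.0, 58.0, 52.0, 46.0, 41.0, 37.0, 0.0 m³/s.
ΣQ_DR = 558.0 m³/s.
With Δt = 1 h = 3600 s, V = ΣQ_DR · Δt = 558.0 × 3600 = 2.01 × 10^6 m³.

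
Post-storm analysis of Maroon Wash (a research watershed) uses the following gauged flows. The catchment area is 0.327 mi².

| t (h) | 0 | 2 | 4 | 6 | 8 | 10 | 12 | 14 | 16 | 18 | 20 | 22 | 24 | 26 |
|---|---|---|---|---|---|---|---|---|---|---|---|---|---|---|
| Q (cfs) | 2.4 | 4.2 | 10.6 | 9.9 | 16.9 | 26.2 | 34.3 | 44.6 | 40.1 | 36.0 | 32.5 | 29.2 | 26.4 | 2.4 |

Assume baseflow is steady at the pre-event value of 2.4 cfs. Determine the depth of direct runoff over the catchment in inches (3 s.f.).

Direct runoff: 0.0, 1.8, 8.2, 7.5, 14.5, 23.8, 31.9, 42.2, 37.7, 33.6, 30.1, 26.8, 24.0, 0.0 cfs; ΣQ_DR = 282.1 cfs.
V = ΣQ_DR · Δt = 282.1 × 7200 s = 2.031 × 10^6 ft³.
Over A = 0.327 mi², depth = V / A = 2.67 in.

d ≈ 2.67 in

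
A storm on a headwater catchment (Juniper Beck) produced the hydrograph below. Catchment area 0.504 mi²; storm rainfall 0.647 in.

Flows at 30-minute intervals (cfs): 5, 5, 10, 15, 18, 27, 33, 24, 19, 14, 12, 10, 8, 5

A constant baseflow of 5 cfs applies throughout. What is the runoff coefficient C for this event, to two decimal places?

C ≈ 0.32

ΣQ_DR = 135.0 cfs; V = ΣQ_DR·Δt = 2.430 × 10^5 ft³.
Runoff depth d = V / A = 0.2075 in.
C = d / P = 0.2075 / 0.647 = 0.32.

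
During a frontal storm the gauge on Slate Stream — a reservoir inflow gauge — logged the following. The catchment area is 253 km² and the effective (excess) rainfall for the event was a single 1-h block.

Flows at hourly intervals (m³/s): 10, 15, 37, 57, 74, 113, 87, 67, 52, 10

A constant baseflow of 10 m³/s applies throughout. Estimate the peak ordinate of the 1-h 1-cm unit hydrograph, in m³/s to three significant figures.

U_p ≈ 172 m³/s

Direct runoff: 0.0, 5.0, 27.0, 47.0, 64.0, 103.0, 77.0, 57.0, 42.0, 0.0 m³/s; ΣQ_DR = 422.0 m³/s, peak = 103.0 m³/s.
Runoff depth d = ΣQ_DR·Δt / A = 422.0 × 3600 / (253 km²) = 6.005 mm.
The 1-cm UH is the DRH scaled by (10 mm)/d, so U_p = 103.0 × 10/6.005 = 172 m³/s.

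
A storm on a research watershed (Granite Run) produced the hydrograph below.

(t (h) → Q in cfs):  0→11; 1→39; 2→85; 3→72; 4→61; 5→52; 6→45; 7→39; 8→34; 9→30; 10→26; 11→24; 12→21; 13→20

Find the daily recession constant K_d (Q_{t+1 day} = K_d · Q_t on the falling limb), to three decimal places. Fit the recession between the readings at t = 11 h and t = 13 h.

Between t = 11 h and t = 13 h the flow falls from 24 to 20 cfs over 2×1 h = 2 h.
Per-interval ratio K = (20/24)^(1/2) = 0.9129; K_d = K^(24/1) = 0.112.

K_d ≈ 0.112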